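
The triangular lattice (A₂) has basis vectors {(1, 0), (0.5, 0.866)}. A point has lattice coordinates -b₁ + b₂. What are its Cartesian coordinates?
(-0.5, 0.866)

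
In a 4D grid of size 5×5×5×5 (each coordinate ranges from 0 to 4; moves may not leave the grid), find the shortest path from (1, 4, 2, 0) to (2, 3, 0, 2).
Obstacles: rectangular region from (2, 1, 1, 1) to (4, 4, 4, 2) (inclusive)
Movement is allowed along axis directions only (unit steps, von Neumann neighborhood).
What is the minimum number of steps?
6
(one shortest path: (1, 4, 2, 0) → (2, 4, 2, 0) → (2, 3, 2, 0) → (2, 3, 1, 0) → (2, 3, 0, 0) → (2, 3, 0, 1) → (2, 3, 0, 2))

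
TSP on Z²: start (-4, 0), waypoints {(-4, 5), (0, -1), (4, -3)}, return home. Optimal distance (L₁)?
32
(one optimal route: (-4, 0) → (-4, 5) → (0, -1) → (4, -3) → (-4, 0))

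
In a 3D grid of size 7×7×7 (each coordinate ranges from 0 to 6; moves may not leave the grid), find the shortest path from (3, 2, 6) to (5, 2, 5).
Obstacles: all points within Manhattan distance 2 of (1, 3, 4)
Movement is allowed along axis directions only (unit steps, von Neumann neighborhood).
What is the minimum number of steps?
3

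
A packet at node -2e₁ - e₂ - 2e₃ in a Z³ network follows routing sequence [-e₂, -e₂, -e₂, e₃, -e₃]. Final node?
(-2, -4, -2)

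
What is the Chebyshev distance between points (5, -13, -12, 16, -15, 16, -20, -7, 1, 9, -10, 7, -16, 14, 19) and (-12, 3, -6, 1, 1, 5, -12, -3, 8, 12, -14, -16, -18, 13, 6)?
23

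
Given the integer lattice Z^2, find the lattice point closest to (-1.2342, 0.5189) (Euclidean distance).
(-1, 1)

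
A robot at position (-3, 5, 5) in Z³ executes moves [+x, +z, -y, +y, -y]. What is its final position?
(-2, 4, 6)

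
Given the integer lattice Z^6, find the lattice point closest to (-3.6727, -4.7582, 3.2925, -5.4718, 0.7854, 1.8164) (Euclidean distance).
(-4, -5, 3, -5, 1, 2)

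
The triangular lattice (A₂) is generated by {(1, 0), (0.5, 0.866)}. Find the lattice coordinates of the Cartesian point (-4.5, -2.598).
-3b₁ - 3b₂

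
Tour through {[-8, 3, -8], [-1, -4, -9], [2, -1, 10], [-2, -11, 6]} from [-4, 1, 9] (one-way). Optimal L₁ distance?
65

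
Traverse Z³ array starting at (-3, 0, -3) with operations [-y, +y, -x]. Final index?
(-4, 0, -3)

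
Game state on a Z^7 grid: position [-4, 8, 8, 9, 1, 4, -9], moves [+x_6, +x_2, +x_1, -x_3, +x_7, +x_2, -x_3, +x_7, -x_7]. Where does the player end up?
(-3, 10, 6, 9, 1, 5, -8)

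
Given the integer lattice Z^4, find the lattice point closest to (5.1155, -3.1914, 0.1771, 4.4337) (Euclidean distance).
(5, -3, 0, 4)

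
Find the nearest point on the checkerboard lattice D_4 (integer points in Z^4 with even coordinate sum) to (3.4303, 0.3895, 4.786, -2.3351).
(3, 0, 5, -2)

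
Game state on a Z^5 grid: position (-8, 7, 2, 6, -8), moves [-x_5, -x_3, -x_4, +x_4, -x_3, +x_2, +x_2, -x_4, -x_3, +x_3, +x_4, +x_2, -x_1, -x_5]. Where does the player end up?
(-9, 10, 0, 6, -10)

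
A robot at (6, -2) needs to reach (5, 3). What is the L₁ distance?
6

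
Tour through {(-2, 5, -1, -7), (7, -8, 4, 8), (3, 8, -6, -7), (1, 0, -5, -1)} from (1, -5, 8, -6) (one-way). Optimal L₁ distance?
85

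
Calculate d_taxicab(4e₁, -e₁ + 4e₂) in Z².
9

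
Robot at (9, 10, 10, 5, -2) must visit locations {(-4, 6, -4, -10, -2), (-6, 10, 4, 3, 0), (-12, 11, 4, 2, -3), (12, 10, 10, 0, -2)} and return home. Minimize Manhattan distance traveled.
122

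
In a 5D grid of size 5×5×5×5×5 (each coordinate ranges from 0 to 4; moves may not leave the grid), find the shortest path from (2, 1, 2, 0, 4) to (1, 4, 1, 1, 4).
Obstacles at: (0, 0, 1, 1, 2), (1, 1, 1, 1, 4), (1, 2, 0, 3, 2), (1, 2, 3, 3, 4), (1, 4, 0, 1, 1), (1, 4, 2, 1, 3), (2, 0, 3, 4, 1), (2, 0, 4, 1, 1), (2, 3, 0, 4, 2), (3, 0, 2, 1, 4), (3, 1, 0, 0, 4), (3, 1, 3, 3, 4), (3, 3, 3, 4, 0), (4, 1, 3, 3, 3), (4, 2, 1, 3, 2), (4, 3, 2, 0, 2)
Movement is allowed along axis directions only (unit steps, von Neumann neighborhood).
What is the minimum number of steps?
6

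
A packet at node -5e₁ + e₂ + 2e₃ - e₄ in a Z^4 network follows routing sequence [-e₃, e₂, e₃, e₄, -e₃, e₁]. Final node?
(-4, 2, 1, 0)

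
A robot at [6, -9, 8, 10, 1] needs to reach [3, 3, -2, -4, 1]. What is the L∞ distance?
14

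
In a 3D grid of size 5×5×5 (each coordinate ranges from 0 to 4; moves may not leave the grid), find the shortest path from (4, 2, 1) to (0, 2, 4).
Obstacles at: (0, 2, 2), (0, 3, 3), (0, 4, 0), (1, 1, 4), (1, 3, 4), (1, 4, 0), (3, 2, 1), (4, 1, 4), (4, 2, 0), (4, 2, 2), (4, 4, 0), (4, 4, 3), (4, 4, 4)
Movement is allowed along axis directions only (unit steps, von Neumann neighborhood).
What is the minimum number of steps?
9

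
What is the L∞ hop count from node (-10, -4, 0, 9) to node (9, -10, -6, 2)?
19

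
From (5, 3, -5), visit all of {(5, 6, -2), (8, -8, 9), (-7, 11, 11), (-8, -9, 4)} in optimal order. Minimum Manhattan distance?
84
(one optimal route: (5, 3, -5) → (5, 6, -2) → (8, -8, 9) → (-8, -9, 4) → (-7, 11, 11))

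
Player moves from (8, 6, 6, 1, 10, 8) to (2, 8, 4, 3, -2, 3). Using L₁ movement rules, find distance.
29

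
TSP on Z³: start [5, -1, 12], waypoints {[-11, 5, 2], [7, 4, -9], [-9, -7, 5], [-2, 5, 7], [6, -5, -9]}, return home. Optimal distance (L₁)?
118
(one optimal route: (5, -1, 12) → (7, 4, -9) → (6, -5, -9) → (-9, -7, 5) → (-11, 5, 2) → (-2, 5, 7) → (5, -1, 12))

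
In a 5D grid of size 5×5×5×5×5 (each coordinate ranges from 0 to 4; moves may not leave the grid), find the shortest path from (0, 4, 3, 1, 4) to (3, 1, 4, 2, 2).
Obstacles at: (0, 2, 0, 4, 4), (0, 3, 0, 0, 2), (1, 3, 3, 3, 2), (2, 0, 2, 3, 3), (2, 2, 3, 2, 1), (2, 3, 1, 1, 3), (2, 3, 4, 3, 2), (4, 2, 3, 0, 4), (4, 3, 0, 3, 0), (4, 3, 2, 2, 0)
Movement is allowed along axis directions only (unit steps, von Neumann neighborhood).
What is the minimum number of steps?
10
(one shortest path: (0, 4, 3, 1, 4) → (1, 4, 3, 1, 4) → (2, 4, 3, 1, 4) → (3, 4, 3, 1, 4) → (3, 3, 3, 1, 4) → (3, 2, 3, 1, 4) → (3, 1, 3, 1, 4) → (3, 1, 4, 1, 4) → (3, 1, 4, 2, 4) → (3, 1, 4, 2, 3) → (3, 1, 4, 2, 2))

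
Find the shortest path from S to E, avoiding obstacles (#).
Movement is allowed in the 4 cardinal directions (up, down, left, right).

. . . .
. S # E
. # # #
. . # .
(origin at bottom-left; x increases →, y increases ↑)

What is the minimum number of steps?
4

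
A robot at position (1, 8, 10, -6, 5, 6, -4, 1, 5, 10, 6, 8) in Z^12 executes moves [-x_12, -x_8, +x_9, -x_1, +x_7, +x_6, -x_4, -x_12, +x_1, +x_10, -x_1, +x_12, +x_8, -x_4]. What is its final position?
(0, 8, 10, -8, 5, 7, -3, 1, 6, 11, 6, 7)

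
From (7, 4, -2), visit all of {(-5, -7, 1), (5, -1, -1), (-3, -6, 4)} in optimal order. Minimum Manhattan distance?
32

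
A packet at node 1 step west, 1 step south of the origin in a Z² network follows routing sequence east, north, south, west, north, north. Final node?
(-1, 1)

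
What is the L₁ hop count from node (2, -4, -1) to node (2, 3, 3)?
11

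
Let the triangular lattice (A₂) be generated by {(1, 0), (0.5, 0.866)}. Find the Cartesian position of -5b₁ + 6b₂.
(-2, 5.196)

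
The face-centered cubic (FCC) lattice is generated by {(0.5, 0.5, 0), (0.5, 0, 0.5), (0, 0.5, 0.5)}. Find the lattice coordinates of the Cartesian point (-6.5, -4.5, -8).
-3b₁ - 10b₂ - 6b₃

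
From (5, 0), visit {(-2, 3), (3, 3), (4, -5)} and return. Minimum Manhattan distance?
30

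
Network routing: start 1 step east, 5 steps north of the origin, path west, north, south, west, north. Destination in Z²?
(-1, 6)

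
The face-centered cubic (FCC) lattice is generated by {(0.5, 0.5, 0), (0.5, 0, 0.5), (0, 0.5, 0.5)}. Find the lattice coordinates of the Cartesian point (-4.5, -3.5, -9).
b₁ - 10b₂ - 8b₃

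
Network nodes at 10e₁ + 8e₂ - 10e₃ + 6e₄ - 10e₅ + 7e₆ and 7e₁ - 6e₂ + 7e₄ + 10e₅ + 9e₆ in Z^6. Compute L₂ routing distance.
26.6458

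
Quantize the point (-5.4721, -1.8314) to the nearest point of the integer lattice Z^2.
(-5, -2)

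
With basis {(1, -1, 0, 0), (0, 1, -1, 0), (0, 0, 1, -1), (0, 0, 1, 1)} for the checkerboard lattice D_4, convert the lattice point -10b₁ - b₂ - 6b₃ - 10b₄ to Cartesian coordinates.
(-10, 9, -15, -4)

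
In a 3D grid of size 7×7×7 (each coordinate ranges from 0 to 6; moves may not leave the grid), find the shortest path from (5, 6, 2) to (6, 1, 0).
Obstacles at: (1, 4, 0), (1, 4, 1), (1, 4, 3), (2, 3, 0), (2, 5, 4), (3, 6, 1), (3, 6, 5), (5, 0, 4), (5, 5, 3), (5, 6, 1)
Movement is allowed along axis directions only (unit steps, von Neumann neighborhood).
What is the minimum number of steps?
8
(one shortest path: (5, 6, 2) → (6, 6, 2) → (6, 5, 2) → (6, 4, 2) → (6, 3, 2) → (6, 2, 2) → (6, 1, 2) → (6, 1, 1) → (6, 1, 0))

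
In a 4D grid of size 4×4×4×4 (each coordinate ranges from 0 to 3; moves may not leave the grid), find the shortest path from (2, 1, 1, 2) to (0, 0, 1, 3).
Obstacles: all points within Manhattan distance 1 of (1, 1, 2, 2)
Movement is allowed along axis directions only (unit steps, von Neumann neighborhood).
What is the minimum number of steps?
4
(one shortest path: (2, 1, 1, 2) → (2, 0, 1, 2) → (1, 0, 1, 2) → (0, 0, 1, 2) → (0, 0, 1, 3))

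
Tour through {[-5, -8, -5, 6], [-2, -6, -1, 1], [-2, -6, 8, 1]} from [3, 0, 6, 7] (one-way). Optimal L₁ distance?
42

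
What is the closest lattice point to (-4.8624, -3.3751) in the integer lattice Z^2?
(-5, -3)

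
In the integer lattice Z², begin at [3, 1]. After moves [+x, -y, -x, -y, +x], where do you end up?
(4, -1)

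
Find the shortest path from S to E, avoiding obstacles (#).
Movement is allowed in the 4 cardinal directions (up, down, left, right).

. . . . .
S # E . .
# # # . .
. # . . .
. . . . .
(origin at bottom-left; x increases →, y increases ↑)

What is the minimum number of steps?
4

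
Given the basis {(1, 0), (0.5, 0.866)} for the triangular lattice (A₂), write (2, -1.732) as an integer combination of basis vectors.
3b₁ - 2b₂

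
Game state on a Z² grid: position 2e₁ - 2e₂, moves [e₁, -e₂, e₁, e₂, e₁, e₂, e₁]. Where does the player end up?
(6, -1)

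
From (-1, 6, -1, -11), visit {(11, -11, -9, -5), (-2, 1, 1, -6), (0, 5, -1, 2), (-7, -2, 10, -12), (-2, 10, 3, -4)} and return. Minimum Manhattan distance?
160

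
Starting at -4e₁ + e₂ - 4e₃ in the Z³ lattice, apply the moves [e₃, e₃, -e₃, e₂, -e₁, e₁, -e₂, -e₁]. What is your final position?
(-5, 1, -3)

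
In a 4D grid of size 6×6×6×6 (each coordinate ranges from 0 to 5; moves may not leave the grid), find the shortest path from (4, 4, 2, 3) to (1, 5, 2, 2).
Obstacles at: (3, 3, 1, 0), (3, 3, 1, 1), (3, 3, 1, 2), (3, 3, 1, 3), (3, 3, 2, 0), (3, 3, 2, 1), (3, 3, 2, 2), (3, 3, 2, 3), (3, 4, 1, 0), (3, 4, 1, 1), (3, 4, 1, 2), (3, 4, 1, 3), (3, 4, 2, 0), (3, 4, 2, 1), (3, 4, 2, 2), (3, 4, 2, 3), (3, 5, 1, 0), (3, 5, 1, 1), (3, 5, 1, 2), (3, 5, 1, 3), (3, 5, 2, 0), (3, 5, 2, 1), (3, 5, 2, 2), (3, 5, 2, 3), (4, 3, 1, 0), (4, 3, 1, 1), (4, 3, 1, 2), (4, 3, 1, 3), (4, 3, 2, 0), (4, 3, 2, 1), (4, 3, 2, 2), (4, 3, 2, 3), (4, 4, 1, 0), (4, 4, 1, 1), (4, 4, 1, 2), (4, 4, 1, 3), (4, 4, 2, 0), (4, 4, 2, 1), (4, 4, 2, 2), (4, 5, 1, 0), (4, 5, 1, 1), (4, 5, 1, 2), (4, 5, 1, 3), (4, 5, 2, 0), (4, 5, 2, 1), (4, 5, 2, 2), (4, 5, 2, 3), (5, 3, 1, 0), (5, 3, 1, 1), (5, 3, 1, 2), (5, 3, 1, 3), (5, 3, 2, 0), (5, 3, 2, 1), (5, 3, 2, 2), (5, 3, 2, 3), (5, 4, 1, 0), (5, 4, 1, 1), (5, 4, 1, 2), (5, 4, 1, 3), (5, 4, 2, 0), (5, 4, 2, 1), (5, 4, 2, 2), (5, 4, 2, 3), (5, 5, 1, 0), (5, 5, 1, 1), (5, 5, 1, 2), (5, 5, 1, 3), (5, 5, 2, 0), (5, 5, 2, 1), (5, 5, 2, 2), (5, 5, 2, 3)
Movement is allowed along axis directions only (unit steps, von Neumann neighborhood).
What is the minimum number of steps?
7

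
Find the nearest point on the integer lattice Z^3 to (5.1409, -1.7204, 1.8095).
(5, -2, 2)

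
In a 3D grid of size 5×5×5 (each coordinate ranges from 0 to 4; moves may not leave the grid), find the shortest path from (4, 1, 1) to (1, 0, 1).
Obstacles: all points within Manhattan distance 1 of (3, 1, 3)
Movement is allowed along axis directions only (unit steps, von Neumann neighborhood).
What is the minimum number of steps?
4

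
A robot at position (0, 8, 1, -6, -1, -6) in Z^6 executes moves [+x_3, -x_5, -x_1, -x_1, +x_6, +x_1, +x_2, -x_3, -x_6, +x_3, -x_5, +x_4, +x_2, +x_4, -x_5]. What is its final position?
(-1, 10, 2, -4, -4, -6)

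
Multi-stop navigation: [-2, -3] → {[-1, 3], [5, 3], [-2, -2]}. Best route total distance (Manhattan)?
13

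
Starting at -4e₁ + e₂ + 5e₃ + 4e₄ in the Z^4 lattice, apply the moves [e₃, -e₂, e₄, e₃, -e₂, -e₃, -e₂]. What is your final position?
(-4, -2, 6, 5)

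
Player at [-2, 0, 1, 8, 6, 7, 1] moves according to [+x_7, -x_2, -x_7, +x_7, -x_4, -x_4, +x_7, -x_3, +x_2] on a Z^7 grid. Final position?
(-2, 0, 0, 6, 6, 7, 3)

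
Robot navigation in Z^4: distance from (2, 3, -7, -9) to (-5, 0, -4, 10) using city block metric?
32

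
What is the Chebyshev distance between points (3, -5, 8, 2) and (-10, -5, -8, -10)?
16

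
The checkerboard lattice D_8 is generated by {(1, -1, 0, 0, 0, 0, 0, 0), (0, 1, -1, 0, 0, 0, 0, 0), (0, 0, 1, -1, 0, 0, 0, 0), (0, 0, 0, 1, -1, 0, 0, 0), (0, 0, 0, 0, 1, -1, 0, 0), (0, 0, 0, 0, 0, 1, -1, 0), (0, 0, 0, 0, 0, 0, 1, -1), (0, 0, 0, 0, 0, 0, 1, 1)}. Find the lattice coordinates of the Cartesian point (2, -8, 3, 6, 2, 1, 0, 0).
2b₁ - 6b₂ - 3b₃ + 3b₄ + 5b₅ + 6b₆ + 3b₇ + 3b₈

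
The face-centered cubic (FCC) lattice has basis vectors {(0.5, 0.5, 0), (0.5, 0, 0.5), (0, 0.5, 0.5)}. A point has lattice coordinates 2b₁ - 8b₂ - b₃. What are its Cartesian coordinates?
(-3, 0.5, -4.5)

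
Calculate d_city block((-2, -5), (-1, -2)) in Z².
4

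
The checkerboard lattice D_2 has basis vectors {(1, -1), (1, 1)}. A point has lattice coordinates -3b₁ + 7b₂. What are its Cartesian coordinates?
(4, 10)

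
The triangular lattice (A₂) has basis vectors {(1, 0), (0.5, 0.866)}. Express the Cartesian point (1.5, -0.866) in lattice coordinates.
2b₁ - b₂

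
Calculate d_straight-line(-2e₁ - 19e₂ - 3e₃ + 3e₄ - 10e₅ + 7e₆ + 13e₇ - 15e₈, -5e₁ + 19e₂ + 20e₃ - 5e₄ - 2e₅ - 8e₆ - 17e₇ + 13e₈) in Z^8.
63.3956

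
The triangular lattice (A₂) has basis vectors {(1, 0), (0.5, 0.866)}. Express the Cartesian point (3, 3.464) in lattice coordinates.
b₁ + 4b₂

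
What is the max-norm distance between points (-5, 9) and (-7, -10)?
19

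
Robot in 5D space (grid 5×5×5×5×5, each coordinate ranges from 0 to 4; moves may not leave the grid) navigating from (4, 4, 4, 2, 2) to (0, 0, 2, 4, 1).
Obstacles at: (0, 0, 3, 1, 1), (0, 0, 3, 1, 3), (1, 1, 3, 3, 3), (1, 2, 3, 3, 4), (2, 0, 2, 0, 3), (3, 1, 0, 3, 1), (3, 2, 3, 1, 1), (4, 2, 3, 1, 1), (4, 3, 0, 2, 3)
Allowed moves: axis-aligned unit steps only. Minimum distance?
13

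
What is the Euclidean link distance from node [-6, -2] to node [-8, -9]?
7.28011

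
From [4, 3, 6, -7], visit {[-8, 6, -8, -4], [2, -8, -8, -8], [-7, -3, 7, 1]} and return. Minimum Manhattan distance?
112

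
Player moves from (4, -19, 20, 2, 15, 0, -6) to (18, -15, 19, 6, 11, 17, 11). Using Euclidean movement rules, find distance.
28.688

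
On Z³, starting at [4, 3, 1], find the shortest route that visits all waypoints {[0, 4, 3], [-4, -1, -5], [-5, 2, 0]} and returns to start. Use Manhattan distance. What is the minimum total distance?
44
(one optimal route: (4, 3, 1) → (0, 4, 3) → (-4, -1, -5) → (-5, 2, 0) → (4, 3, 1))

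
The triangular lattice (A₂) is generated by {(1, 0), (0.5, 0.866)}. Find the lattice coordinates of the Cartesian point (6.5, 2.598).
5b₁ + 3b₂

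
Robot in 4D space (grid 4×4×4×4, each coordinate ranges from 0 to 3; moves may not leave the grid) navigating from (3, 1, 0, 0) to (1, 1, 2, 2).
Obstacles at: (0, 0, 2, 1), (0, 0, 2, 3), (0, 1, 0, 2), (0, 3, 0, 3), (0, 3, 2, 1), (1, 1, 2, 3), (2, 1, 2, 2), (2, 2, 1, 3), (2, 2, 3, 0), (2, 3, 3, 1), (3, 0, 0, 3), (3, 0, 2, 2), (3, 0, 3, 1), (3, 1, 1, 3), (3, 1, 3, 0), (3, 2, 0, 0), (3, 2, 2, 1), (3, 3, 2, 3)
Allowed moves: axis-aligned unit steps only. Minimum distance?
6
(one shortest path: (3, 1, 0, 0) → (2, 1, 0, 0) → (1, 1, 0, 0) → (1, 1, 1, 0) → (1, 1, 2, 0) → (1, 1, 2, 1) → (1, 1, 2, 2))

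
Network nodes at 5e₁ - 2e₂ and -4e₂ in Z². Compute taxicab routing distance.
7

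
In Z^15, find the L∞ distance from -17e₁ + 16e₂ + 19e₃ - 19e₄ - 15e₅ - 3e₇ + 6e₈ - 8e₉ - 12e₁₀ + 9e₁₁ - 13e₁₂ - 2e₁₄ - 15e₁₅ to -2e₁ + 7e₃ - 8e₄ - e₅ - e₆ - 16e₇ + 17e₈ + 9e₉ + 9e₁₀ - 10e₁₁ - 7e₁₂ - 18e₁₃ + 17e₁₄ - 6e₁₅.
21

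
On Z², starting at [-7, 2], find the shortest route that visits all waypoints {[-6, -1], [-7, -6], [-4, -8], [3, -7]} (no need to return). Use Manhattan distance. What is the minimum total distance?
23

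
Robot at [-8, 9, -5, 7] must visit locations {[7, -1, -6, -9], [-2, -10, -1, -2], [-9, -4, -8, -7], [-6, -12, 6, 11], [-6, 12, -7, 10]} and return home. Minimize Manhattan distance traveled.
158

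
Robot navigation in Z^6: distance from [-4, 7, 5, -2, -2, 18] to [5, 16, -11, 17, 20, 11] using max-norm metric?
22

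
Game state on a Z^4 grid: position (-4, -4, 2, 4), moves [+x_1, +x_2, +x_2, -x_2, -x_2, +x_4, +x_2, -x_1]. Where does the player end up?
(-4, -3, 2, 5)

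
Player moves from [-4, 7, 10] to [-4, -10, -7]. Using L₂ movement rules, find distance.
24.0416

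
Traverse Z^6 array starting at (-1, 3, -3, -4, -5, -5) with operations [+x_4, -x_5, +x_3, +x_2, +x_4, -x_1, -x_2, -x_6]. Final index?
(-2, 3, -2, -2, -6, -6)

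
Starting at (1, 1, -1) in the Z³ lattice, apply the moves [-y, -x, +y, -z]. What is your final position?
(0, 1, -2)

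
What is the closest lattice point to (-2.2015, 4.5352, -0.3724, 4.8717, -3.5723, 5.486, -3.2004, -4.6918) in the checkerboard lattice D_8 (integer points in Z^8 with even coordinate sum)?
(-2, 5, 0, 5, -4, 6, -3, -5)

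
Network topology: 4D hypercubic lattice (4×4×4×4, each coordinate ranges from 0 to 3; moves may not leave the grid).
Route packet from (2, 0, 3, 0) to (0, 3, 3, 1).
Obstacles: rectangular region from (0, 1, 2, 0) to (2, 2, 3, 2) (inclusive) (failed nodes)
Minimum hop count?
8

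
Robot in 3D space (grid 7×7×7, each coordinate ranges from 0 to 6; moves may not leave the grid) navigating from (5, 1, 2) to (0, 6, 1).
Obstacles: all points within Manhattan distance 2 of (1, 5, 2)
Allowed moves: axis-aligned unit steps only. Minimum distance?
13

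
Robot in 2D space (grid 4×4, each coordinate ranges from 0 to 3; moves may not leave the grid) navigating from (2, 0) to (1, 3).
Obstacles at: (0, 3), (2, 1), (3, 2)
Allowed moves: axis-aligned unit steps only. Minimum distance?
4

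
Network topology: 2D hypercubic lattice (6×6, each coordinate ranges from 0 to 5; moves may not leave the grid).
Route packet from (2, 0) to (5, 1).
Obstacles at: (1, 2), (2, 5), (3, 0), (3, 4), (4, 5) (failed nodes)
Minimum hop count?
4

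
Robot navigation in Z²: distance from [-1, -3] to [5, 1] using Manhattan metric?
10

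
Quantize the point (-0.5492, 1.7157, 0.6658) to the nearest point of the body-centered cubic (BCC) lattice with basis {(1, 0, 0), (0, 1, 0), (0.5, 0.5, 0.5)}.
(-0.5, 1.5, 0.5)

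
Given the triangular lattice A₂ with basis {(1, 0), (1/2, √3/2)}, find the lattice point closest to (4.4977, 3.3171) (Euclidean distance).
(4, 3.464)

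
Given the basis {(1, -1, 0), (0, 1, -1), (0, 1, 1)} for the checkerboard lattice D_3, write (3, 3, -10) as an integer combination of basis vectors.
3b₁ + 8b₂ - 2b₃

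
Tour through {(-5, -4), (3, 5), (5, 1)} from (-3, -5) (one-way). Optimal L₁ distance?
24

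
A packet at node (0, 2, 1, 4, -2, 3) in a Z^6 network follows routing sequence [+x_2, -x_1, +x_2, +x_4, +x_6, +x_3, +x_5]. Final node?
(-1, 4, 2, 5, -1, 4)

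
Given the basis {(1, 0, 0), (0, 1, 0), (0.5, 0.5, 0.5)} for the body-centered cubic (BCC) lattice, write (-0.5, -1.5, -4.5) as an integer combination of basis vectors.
4b₁ + 3b₂ - 9b₃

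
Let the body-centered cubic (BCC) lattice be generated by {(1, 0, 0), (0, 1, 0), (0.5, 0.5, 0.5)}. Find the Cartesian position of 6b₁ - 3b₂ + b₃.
(6.5, -2.5, 0.5)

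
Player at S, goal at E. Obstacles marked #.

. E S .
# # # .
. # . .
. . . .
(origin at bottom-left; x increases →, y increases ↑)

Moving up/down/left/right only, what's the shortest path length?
1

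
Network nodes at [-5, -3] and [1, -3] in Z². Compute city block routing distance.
6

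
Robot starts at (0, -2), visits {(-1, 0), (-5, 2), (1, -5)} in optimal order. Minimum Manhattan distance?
17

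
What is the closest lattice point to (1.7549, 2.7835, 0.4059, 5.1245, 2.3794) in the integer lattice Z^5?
(2, 3, 0, 5, 2)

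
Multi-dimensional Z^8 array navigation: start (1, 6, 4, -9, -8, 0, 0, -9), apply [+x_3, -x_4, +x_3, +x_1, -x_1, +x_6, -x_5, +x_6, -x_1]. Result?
(0, 6, 6, -10, -9, 2, 0, -9)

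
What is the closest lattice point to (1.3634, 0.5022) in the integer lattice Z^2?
(1, 1)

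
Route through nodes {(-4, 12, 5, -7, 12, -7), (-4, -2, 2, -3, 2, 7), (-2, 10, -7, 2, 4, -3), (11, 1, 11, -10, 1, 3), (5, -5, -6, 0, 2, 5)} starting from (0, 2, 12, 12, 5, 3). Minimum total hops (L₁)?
175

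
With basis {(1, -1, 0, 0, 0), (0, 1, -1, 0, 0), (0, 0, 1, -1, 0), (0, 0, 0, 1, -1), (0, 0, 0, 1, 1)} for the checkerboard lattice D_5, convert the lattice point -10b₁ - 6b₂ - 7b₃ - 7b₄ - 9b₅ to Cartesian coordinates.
(-10, 4, -1, -9, -2)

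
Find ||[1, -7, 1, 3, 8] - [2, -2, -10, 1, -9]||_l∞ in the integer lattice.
17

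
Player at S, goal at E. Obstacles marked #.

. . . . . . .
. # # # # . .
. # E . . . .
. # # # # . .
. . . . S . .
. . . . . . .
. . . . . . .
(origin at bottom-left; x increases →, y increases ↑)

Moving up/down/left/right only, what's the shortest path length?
6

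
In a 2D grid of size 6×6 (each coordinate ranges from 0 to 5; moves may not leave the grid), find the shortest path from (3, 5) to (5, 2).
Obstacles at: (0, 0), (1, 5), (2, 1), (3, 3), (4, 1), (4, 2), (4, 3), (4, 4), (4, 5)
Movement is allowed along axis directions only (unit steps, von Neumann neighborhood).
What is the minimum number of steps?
11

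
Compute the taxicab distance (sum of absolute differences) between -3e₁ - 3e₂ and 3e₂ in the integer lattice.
9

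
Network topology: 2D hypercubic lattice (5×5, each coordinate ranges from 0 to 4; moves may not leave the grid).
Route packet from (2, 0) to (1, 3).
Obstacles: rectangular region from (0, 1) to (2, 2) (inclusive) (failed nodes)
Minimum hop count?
6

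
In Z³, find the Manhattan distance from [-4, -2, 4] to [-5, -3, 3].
3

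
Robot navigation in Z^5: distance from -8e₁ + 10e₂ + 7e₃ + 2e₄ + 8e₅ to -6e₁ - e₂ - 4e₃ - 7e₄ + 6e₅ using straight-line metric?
18.1934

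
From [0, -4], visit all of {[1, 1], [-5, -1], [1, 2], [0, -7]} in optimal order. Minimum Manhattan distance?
22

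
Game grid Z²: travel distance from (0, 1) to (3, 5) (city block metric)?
7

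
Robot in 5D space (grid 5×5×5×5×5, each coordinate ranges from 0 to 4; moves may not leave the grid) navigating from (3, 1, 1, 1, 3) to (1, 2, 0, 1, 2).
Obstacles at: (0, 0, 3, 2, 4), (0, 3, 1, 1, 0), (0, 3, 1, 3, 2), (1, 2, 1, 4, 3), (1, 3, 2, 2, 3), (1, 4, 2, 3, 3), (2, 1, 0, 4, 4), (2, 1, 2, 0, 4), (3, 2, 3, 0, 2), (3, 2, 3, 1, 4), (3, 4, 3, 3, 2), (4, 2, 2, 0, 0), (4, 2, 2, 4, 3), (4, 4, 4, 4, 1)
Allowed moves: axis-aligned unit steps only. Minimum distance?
5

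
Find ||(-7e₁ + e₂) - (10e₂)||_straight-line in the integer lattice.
11.4018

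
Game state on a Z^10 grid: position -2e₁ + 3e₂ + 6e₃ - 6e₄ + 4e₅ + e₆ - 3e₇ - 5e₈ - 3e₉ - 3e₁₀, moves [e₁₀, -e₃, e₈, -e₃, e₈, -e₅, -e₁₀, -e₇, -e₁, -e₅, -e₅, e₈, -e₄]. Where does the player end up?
(-3, 3, 4, -7, 1, 1, -4, -2, -3, -3)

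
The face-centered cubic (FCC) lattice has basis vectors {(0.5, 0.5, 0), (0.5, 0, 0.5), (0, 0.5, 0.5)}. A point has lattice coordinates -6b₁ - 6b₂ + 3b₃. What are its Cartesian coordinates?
(-6, -1.5, -1.5)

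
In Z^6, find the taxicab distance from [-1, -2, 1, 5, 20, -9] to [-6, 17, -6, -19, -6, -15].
87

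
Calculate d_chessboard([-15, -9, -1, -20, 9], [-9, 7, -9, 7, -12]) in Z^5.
27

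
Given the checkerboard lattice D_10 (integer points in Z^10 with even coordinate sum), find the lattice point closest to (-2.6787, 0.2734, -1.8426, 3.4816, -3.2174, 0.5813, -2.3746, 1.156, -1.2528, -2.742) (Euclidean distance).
(-3, 0, -2, 4, -3, 1, -2, 1, -1, -3)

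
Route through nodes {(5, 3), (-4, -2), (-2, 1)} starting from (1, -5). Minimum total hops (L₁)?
22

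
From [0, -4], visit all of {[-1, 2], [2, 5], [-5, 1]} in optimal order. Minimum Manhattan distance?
21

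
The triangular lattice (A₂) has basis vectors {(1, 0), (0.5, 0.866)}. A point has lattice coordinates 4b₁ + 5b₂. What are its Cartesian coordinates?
(6.5, 4.33)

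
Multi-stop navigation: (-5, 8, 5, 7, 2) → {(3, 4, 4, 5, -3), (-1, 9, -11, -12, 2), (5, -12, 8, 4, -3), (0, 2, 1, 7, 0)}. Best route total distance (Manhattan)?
116
(one optimal route: (-5, 8, 5, 7, 2) → (3, 4, 4, 5, -3) → (5, -12, 8, 4, -3) → (0, 2, 1, 7, 0) → (-1, 9, -11, -12, 2))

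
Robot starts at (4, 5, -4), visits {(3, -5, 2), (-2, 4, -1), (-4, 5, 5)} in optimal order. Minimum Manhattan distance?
39
(one optimal route: (4, 5, -4) → (-2, 4, -1) → (-4, 5, 5) → (3, -5, 2))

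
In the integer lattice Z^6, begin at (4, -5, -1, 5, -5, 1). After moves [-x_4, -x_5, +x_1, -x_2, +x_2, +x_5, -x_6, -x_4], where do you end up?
(5, -5, -1, 3, -5, 0)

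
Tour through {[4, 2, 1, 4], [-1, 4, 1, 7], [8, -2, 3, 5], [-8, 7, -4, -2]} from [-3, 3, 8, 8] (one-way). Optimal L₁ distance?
69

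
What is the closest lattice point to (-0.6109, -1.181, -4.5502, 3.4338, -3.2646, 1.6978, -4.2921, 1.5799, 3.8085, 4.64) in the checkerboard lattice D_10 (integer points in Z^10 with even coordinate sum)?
(-1, -1, -5, 3, -3, 2, -4, 2, 4, 5)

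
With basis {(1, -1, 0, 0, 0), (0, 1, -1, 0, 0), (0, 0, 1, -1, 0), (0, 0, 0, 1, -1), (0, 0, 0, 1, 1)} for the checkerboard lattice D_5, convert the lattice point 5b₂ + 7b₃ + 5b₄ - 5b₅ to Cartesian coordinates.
(0, 5, 2, -7, -10)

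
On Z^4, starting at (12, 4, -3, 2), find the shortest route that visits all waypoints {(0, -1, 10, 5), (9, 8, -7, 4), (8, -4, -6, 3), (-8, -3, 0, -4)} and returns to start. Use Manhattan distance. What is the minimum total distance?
120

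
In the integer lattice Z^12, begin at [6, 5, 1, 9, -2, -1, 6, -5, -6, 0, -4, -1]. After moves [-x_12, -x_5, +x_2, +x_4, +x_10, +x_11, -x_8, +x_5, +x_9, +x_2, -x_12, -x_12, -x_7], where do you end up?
(6, 7, 1, 10, -2, -1, 5, -6, -5, 1, -3, -4)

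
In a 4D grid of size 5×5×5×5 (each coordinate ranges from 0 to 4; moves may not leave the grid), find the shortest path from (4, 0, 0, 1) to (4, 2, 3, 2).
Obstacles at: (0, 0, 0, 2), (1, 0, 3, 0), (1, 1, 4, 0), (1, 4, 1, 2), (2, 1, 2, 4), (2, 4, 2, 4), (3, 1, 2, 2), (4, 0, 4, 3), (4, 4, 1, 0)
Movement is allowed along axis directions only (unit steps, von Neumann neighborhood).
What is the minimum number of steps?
6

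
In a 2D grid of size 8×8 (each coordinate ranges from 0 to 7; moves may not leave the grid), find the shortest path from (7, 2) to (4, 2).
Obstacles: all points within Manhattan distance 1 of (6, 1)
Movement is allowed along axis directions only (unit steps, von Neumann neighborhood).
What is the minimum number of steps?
5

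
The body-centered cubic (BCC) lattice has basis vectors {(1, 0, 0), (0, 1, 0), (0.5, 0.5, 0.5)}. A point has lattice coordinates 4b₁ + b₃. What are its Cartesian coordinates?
(4.5, 0.5, 0.5)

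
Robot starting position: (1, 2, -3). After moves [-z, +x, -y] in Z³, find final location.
(2, 1, -4)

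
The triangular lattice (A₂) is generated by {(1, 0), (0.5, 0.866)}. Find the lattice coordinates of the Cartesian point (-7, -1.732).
-6b₁ - 2b₂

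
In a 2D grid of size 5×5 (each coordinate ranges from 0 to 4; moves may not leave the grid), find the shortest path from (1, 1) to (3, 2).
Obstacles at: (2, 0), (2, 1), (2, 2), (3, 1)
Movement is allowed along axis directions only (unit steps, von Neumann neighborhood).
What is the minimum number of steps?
5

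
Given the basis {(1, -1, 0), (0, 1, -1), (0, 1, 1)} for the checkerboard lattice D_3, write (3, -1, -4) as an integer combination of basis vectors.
3b₁ + 3b₂ - b₃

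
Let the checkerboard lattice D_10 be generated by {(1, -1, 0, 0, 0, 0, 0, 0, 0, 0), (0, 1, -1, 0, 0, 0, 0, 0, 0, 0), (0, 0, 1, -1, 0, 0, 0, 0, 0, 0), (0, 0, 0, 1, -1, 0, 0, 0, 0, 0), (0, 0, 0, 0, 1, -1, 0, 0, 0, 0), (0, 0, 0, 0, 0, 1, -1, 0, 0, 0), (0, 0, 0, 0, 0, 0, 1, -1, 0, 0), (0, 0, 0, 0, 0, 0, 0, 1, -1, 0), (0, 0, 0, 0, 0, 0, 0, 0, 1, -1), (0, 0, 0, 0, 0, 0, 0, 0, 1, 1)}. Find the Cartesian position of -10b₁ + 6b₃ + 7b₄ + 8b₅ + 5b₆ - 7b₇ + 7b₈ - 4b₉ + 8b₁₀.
(-10, 10, 6, 1, 1, -3, -12, 14, -3, 12)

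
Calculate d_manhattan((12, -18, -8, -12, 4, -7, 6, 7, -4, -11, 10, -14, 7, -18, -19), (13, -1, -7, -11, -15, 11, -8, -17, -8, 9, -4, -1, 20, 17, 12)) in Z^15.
225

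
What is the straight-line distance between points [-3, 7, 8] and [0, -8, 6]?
15.4272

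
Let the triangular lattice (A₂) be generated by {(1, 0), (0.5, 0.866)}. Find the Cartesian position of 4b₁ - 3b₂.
(2.5, -2.598)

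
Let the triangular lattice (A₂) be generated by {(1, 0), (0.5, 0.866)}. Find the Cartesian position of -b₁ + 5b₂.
(1.5, 4.33)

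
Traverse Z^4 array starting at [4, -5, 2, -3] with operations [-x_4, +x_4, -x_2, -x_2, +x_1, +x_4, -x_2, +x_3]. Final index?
(5, -8, 3, -2)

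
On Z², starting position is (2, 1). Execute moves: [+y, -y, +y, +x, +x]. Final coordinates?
(4, 2)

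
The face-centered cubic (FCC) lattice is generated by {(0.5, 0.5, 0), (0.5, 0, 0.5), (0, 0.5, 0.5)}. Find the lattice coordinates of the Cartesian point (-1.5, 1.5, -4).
4b₁ - 7b₂ - b₃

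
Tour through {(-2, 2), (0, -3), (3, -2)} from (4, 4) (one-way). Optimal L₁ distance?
18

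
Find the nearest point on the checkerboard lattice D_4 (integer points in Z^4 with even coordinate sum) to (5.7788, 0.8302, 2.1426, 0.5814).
(6, 1, 2, 1)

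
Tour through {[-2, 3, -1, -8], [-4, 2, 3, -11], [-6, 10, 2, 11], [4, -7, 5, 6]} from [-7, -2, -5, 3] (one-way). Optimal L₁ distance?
103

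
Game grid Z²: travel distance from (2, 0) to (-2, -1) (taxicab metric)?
5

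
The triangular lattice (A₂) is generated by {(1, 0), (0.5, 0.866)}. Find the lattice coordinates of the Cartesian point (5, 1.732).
4b₁ + 2b₂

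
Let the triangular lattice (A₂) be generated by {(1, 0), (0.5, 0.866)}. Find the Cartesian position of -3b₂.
(-1.5, -2.598)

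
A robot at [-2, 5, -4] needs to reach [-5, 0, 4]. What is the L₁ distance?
16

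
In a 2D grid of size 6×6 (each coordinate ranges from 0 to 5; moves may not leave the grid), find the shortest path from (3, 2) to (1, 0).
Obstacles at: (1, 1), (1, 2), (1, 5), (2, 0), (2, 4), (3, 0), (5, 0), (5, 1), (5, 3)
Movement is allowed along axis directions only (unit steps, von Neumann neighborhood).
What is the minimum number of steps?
8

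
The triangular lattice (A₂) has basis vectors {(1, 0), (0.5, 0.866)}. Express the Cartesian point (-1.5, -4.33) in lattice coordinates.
b₁ - 5b₂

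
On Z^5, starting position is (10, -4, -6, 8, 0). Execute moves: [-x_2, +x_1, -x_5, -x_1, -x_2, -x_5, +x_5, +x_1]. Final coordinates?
(11, -6, -6, 8, -1)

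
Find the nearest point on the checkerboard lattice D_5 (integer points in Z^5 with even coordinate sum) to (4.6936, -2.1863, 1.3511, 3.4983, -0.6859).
(5, -2, 1, 3, -1)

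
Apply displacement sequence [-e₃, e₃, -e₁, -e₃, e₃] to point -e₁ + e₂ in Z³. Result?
(-2, 1, 0)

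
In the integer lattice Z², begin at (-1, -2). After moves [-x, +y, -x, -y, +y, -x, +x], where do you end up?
(-3, -1)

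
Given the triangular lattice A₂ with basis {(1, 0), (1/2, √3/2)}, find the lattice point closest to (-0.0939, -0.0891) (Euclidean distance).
(0, 0)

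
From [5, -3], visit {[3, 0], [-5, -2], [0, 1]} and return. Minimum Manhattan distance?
28
(one optimal route: (5, -3) → (3, 0) → (0, 1) → (-5, -2) → (5, -3))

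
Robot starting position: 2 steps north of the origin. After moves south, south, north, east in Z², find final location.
(1, 1)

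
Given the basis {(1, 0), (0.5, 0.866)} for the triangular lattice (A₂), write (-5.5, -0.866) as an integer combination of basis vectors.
-5b₁ - b₂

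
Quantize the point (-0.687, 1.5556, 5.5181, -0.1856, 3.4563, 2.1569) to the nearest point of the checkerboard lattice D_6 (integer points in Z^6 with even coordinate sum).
(-1, 2, 6, 0, 3, 2)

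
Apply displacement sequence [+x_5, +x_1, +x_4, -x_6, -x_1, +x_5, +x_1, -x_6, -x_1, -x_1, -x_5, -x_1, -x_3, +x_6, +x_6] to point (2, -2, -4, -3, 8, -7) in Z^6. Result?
(0, -2, -5, -2, 9, -7)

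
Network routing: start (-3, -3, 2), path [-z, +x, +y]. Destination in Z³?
(-2, -2, 1)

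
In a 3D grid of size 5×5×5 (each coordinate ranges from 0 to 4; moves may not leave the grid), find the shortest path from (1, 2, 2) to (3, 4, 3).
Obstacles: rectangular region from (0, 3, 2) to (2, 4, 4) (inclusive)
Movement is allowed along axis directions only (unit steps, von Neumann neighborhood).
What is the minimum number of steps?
5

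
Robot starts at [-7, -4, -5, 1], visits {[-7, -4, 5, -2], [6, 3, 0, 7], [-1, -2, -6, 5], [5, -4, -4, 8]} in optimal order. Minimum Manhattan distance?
65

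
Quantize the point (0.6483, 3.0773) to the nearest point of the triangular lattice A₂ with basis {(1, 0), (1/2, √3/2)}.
(0.5, 2.598)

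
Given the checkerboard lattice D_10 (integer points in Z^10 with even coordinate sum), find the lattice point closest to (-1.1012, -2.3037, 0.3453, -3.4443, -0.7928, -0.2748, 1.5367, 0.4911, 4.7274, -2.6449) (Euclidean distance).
(-1, -2, 0, -3, -1, 0, 2, 1, 5, -3)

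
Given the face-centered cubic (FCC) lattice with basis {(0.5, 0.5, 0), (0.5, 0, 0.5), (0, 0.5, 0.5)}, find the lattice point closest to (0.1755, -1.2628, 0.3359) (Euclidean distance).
(0, -1.5, 0.5)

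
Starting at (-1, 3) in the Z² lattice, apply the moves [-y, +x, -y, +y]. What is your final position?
(0, 2)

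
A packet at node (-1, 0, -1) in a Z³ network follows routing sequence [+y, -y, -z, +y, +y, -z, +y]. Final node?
(-1, 3, -3)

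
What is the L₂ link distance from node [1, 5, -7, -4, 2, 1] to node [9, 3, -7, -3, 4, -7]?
11.7047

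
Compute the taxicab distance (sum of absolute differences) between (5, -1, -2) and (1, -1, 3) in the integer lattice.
9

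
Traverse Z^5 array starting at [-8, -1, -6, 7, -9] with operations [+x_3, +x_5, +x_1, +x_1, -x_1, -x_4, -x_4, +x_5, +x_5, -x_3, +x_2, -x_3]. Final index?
(-7, 0, -7, 5, -6)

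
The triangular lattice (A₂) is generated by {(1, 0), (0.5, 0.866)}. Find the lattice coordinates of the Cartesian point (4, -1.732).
5b₁ - 2b₂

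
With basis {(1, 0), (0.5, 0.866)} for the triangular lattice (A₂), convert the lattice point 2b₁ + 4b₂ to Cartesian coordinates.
(4, 3.464)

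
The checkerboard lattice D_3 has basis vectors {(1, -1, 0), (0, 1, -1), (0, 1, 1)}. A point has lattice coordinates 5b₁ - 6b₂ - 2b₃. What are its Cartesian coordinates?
(5, -13, 4)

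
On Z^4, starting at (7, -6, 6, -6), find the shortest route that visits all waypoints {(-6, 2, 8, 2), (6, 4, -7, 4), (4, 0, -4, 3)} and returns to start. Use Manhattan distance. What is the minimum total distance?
100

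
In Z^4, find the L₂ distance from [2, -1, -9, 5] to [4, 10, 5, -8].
22.1359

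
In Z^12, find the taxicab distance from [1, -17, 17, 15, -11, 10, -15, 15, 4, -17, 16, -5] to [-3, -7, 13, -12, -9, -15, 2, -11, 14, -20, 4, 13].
158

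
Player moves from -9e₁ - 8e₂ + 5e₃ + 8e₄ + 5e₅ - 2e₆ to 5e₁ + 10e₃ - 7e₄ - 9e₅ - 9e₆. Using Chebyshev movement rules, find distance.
15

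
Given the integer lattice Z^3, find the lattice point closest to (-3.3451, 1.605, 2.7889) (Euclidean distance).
(-3, 2, 3)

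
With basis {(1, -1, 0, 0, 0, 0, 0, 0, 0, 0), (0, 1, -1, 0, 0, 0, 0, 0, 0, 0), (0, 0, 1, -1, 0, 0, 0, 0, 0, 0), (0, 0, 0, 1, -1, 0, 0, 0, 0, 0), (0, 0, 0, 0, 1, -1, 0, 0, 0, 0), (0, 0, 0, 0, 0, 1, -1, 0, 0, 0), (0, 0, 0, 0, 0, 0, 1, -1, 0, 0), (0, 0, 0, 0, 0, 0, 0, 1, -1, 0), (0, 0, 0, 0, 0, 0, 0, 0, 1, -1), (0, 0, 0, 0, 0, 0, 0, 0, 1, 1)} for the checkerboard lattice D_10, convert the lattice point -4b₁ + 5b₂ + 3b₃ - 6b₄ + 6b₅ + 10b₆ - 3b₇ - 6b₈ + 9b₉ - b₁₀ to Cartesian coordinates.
(-4, 9, -2, -9, 12, 4, -13, -3, 14, -10)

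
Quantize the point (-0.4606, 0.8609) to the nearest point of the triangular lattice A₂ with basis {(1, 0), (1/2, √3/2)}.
(-0.5, 0.866)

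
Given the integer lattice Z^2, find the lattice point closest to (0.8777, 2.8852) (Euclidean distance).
(1, 3)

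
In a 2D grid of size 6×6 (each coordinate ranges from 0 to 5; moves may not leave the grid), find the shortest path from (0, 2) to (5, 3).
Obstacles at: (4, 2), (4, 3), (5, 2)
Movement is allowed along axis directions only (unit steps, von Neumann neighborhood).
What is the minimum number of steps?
8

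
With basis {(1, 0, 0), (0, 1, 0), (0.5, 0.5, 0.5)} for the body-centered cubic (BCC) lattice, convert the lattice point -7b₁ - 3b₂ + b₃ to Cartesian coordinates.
(-6.5, -2.5, 0.5)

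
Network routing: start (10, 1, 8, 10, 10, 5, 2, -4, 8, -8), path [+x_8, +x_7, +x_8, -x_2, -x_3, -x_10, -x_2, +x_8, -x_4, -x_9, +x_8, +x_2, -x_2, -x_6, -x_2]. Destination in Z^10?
(10, -2, 7, 9, 10, 4, 3, 0, 7, -9)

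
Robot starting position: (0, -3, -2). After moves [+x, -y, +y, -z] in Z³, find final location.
(1, -3, -3)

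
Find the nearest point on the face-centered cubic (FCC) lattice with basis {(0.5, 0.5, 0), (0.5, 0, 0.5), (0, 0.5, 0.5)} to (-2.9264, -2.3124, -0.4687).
(-3, -2.5, -0.5)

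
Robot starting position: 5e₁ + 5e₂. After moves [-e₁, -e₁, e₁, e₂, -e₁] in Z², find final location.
(3, 6)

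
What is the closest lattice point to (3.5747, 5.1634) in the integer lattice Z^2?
(4, 5)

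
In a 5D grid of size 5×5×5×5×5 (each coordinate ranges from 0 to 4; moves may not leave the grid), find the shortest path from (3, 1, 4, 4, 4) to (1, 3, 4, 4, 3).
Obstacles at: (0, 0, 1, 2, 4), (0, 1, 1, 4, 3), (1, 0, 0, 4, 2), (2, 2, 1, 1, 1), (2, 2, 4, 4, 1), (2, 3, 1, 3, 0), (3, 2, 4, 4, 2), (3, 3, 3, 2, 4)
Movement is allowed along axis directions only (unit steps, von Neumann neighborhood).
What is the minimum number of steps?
5
(one shortest path: (3, 1, 4, 4, 4) → (2, 1, 4, 4, 4) → (1, 1, 4, 4, 4) → (1, 2, 4, 4, 4) → (1, 3, 4, 4, 4) → (1, 3, 4, 4, 3))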